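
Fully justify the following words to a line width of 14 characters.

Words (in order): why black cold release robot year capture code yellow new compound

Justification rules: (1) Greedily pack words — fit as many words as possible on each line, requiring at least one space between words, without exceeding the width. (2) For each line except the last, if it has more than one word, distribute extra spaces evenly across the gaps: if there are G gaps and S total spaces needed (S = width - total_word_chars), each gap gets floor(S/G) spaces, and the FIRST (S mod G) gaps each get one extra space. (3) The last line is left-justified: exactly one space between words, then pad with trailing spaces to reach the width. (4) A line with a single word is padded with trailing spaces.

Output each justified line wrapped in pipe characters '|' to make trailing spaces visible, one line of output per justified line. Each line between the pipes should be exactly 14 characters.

Line 1: ['why', 'black', 'cold'] (min_width=14, slack=0)
Line 2: ['release', 'robot'] (min_width=13, slack=1)
Line 3: ['year', 'capture'] (min_width=12, slack=2)
Line 4: ['code', 'yellow'] (min_width=11, slack=3)
Line 5: ['new', 'compound'] (min_width=12, slack=2)

Answer: |why black cold|
|release  robot|
|year   capture|
|code    yellow|
|new compound  |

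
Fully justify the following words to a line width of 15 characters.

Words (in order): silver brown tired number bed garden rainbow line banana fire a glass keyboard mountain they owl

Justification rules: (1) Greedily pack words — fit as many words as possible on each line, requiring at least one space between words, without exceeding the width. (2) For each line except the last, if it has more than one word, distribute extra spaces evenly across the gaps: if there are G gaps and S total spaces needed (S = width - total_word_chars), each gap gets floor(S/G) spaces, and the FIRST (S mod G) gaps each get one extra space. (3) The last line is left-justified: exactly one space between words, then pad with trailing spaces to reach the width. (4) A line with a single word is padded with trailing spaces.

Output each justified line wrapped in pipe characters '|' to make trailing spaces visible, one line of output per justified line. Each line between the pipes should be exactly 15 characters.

Line 1: ['silver', 'brown'] (min_width=12, slack=3)
Line 2: ['tired', 'number'] (min_width=12, slack=3)
Line 3: ['bed', 'garden'] (min_width=10, slack=5)
Line 4: ['rainbow', 'line'] (min_width=12, slack=3)
Line 5: ['banana', 'fire', 'a'] (min_width=13, slack=2)
Line 6: ['glass', 'keyboard'] (min_width=14, slack=1)
Line 7: ['mountain', 'they'] (min_width=13, slack=2)
Line 8: ['owl'] (min_width=3, slack=12)

Answer: |silver    brown|
|tired    number|
|bed      garden|
|rainbow    line|
|banana  fire  a|
|glass  keyboard|
|mountain   they|
|owl            |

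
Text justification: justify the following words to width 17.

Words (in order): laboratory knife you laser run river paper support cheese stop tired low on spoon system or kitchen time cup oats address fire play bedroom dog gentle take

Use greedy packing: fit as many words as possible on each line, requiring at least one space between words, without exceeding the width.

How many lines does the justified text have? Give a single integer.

Line 1: ['laboratory', 'knife'] (min_width=16, slack=1)
Line 2: ['you', 'laser', 'run'] (min_width=13, slack=4)
Line 3: ['river', 'paper'] (min_width=11, slack=6)
Line 4: ['support', 'cheese'] (min_width=14, slack=3)
Line 5: ['stop', 'tired', 'low', 'on'] (min_width=17, slack=0)
Line 6: ['spoon', 'system', 'or'] (min_width=15, slack=2)
Line 7: ['kitchen', 'time', 'cup'] (min_width=16, slack=1)
Line 8: ['oats', 'address', 'fire'] (min_width=17, slack=0)
Line 9: ['play', 'bedroom', 'dog'] (min_width=16, slack=1)
Line 10: ['gentle', 'take'] (min_width=11, slack=6)
Total lines: 10

Answer: 10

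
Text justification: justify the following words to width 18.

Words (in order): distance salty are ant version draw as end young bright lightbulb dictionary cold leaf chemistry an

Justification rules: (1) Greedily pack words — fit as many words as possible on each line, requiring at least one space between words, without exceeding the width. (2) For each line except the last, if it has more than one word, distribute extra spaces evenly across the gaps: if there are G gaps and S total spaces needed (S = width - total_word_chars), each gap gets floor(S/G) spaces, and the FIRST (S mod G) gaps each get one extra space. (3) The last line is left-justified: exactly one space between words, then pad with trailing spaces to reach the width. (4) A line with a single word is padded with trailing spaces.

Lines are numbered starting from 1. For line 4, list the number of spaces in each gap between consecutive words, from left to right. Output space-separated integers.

Line 1: ['distance', 'salty', 'are'] (min_width=18, slack=0)
Line 2: ['ant', 'version', 'draw'] (min_width=16, slack=2)
Line 3: ['as', 'end', 'young'] (min_width=12, slack=6)
Line 4: ['bright', 'lightbulb'] (min_width=16, slack=2)
Line 5: ['dictionary', 'cold'] (min_width=15, slack=3)
Line 6: ['leaf', 'chemistry', 'an'] (min_width=17, slack=1)

Answer: 3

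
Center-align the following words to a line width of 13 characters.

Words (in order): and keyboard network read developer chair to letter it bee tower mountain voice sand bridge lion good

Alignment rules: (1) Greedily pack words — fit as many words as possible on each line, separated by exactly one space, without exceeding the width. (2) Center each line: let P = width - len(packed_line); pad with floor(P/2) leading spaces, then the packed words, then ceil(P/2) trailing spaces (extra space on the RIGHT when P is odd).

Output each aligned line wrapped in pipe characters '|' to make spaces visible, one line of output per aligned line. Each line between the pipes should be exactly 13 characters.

Answer: |and keyboard |
|network read |
|  developer  |
|  chair to   |
|letter it bee|
|    tower    |
|  mountain   |
| voice sand  |
| bridge lion |
|    good     |

Derivation:
Line 1: ['and', 'keyboard'] (min_width=12, slack=1)
Line 2: ['network', 'read'] (min_width=12, slack=1)
Line 3: ['developer'] (min_width=9, slack=4)
Line 4: ['chair', 'to'] (min_width=8, slack=5)
Line 5: ['letter', 'it', 'bee'] (min_width=13, slack=0)
Line 6: ['tower'] (min_width=5, slack=8)
Line 7: ['mountain'] (min_width=8, slack=5)
Line 8: ['voice', 'sand'] (min_width=10, slack=3)
Line 9: ['bridge', 'lion'] (min_width=11, slack=2)
Line 10: ['good'] (min_width=4, slack=9)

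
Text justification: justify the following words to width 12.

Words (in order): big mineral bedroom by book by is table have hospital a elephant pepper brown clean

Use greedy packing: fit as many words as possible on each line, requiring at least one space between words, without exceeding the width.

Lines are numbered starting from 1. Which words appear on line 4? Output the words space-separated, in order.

Line 1: ['big', 'mineral'] (min_width=11, slack=1)
Line 2: ['bedroom', 'by'] (min_width=10, slack=2)
Line 3: ['book', 'by', 'is'] (min_width=10, slack=2)
Line 4: ['table', 'have'] (min_width=10, slack=2)
Line 5: ['hospital', 'a'] (min_width=10, slack=2)
Line 6: ['elephant'] (min_width=8, slack=4)
Line 7: ['pepper', 'brown'] (min_width=12, slack=0)
Line 8: ['clean'] (min_width=5, slack=7)

Answer: table have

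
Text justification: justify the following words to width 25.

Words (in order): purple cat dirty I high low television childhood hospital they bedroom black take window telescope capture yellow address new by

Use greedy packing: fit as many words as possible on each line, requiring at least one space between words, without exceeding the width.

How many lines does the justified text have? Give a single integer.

Answer: 6

Derivation:
Line 1: ['purple', 'cat', 'dirty', 'I', 'high'] (min_width=23, slack=2)
Line 2: ['low', 'television', 'childhood'] (min_width=24, slack=1)
Line 3: ['hospital', 'they', 'bedroom'] (min_width=21, slack=4)
Line 4: ['black', 'take', 'window'] (min_width=17, slack=8)
Line 5: ['telescope', 'capture', 'yellow'] (min_width=24, slack=1)
Line 6: ['address', 'new', 'by'] (min_width=14, slack=11)
Total lines: 6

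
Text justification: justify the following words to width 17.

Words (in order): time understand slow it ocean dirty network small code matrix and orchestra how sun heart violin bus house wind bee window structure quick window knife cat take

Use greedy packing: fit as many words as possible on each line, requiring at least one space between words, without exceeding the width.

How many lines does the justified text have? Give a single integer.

Answer: 11

Derivation:
Line 1: ['time', 'understand'] (min_width=15, slack=2)
Line 2: ['slow', 'it', 'ocean'] (min_width=13, slack=4)
Line 3: ['dirty', 'network'] (min_width=13, slack=4)
Line 4: ['small', 'code', 'matrix'] (min_width=17, slack=0)
Line 5: ['and', 'orchestra', 'how'] (min_width=17, slack=0)
Line 6: ['sun', 'heart', 'violin'] (min_width=16, slack=1)
Line 7: ['bus', 'house', 'wind'] (min_width=14, slack=3)
Line 8: ['bee', 'window'] (min_width=10, slack=7)
Line 9: ['structure', 'quick'] (min_width=15, slack=2)
Line 10: ['window', 'knife', 'cat'] (min_width=16, slack=1)
Line 11: ['take'] (min_width=4, slack=13)
Total lines: 11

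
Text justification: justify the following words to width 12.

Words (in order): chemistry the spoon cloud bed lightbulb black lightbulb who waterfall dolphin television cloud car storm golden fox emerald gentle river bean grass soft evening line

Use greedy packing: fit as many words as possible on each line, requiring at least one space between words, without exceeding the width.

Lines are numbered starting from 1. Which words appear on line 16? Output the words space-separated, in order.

Answer: soft evening

Derivation:
Line 1: ['chemistry'] (min_width=9, slack=3)
Line 2: ['the', 'spoon'] (min_width=9, slack=3)
Line 3: ['cloud', 'bed'] (min_width=9, slack=3)
Line 4: ['lightbulb'] (min_width=9, slack=3)
Line 5: ['black'] (min_width=5, slack=7)
Line 6: ['lightbulb'] (min_width=9, slack=3)
Line 7: ['who'] (min_width=3, slack=9)
Line 8: ['waterfall'] (min_width=9, slack=3)
Line 9: ['dolphin'] (min_width=7, slack=5)
Line 10: ['television'] (min_width=10, slack=2)
Line 11: ['cloud', 'car'] (min_width=9, slack=3)
Line 12: ['storm', 'golden'] (min_width=12, slack=0)
Line 13: ['fox', 'emerald'] (min_width=11, slack=1)
Line 14: ['gentle', 'river'] (min_width=12, slack=0)
Line 15: ['bean', 'grass'] (min_width=10, slack=2)
Line 16: ['soft', 'evening'] (min_width=12, slack=0)
Line 17: ['line'] (min_width=4, slack=8)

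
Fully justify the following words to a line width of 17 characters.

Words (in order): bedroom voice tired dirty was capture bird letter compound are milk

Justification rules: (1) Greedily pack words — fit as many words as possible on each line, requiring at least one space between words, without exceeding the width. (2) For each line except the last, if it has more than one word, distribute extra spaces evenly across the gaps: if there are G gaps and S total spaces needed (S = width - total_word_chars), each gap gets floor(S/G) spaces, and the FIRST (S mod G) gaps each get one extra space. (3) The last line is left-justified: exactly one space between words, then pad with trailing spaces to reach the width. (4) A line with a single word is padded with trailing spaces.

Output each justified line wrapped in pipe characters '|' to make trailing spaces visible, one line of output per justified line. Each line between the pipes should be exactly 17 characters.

Line 1: ['bedroom', 'voice'] (min_width=13, slack=4)
Line 2: ['tired', 'dirty', 'was'] (min_width=15, slack=2)
Line 3: ['capture', 'bird'] (min_width=12, slack=5)
Line 4: ['letter', 'compound'] (min_width=15, slack=2)
Line 5: ['are', 'milk'] (min_width=8, slack=9)

Answer: |bedroom     voice|
|tired  dirty  was|
|capture      bird|
|letter   compound|
|are milk         |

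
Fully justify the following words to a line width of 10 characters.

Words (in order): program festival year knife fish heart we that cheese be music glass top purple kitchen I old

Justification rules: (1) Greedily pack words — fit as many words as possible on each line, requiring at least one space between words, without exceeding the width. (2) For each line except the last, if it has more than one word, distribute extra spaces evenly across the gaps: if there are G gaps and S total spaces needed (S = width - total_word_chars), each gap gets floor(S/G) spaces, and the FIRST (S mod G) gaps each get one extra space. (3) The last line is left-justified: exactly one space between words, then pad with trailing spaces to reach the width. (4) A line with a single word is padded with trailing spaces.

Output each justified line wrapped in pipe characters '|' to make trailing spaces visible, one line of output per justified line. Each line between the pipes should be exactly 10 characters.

Line 1: ['program'] (min_width=7, slack=3)
Line 2: ['festival'] (min_width=8, slack=2)
Line 3: ['year', 'knife'] (min_width=10, slack=0)
Line 4: ['fish', 'heart'] (min_width=10, slack=0)
Line 5: ['we', 'that'] (min_width=7, slack=3)
Line 6: ['cheese', 'be'] (min_width=9, slack=1)
Line 7: ['music'] (min_width=5, slack=5)
Line 8: ['glass', 'top'] (min_width=9, slack=1)
Line 9: ['purple'] (min_width=6, slack=4)
Line 10: ['kitchen', 'I'] (min_width=9, slack=1)
Line 11: ['old'] (min_width=3, slack=7)

Answer: |program   |
|festival  |
|year knife|
|fish heart|
|we    that|
|cheese  be|
|music     |
|glass  top|
|purple    |
|kitchen  I|
|old       |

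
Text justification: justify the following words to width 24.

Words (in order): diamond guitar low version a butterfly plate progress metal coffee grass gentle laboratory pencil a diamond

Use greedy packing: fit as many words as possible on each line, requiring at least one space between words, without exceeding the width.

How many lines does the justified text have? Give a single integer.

Line 1: ['diamond', 'guitar', 'low'] (min_width=18, slack=6)
Line 2: ['version', 'a', 'butterfly'] (min_width=19, slack=5)
Line 3: ['plate', 'progress', 'metal'] (min_width=20, slack=4)
Line 4: ['coffee', 'grass', 'gentle'] (min_width=19, slack=5)
Line 5: ['laboratory', 'pencil', 'a'] (min_width=19, slack=5)
Line 6: ['diamond'] (min_width=7, slack=17)
Total lines: 6

Answer: 6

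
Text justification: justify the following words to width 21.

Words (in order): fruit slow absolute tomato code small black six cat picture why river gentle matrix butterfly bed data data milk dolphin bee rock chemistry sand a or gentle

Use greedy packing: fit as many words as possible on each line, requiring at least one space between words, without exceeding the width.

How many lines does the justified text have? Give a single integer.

Line 1: ['fruit', 'slow', 'absolute'] (min_width=19, slack=2)
Line 2: ['tomato', 'code', 'small'] (min_width=17, slack=4)
Line 3: ['black', 'six', 'cat', 'picture'] (min_width=21, slack=0)
Line 4: ['why', 'river', 'gentle'] (min_width=16, slack=5)
Line 5: ['matrix', 'butterfly', 'bed'] (min_width=20, slack=1)
Line 6: ['data', 'data', 'milk'] (min_width=14, slack=7)
Line 7: ['dolphin', 'bee', 'rock'] (min_width=16, slack=5)
Line 8: ['chemistry', 'sand', 'a', 'or'] (min_width=19, slack=2)
Line 9: ['gentle'] (min_width=6, slack=15)
Total lines: 9

Answer: 9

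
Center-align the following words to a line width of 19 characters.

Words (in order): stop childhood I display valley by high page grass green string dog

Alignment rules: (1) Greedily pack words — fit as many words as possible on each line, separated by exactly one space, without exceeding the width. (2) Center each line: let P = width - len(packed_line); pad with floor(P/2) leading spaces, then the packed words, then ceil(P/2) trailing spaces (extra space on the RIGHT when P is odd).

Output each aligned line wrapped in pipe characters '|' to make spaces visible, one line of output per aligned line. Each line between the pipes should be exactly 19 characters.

Line 1: ['stop', 'childhood', 'I'] (min_width=16, slack=3)
Line 2: ['display', 'valley', 'by'] (min_width=17, slack=2)
Line 3: ['high', 'page', 'grass'] (min_width=15, slack=4)
Line 4: ['green', 'string', 'dog'] (min_width=16, slack=3)

Answer: | stop childhood I  |
| display valley by |
|  high page grass  |
| green string dog  |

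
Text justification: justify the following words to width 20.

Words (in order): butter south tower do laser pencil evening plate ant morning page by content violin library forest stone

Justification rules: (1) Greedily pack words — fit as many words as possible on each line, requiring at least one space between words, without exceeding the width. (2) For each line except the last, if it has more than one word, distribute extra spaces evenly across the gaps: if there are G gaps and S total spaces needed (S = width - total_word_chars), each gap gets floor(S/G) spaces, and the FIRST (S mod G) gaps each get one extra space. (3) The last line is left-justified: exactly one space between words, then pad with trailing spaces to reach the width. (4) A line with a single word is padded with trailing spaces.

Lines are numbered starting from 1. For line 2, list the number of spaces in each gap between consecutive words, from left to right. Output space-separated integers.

Answer: 4 3

Derivation:
Line 1: ['butter', 'south', 'tower'] (min_width=18, slack=2)
Line 2: ['do', 'laser', 'pencil'] (min_width=15, slack=5)
Line 3: ['evening', 'plate', 'ant'] (min_width=17, slack=3)
Line 4: ['morning', 'page', 'by'] (min_width=15, slack=5)
Line 5: ['content', 'violin'] (min_width=14, slack=6)
Line 6: ['library', 'forest', 'stone'] (min_width=20, slack=0)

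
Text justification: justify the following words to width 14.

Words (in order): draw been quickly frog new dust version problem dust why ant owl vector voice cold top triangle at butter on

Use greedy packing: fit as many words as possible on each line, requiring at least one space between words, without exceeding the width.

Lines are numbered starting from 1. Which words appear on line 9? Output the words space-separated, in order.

Line 1: ['draw', 'been'] (min_width=9, slack=5)
Line 2: ['quickly', 'frog'] (min_width=12, slack=2)
Line 3: ['new', 'dust'] (min_width=8, slack=6)
Line 4: ['version'] (min_width=7, slack=7)
Line 5: ['problem', 'dust'] (min_width=12, slack=2)
Line 6: ['why', 'ant', 'owl'] (min_width=11, slack=3)
Line 7: ['vector', 'voice'] (min_width=12, slack=2)
Line 8: ['cold', 'top'] (min_width=8, slack=6)
Line 9: ['triangle', 'at'] (min_width=11, slack=3)
Line 10: ['butter', 'on'] (min_width=9, slack=5)

Answer: triangle at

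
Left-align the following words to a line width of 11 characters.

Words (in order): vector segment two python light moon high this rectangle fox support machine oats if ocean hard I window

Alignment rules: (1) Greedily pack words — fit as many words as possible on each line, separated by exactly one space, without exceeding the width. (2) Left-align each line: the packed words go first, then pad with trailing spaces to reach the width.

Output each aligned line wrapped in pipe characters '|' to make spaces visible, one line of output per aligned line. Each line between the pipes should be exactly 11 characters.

Answer: |vector     |
|segment two|
|python     |
|light moon |
|high this  |
|rectangle  |
|fox support|
|machine    |
|oats if    |
|ocean hard |
|I window   |

Derivation:
Line 1: ['vector'] (min_width=6, slack=5)
Line 2: ['segment', 'two'] (min_width=11, slack=0)
Line 3: ['python'] (min_width=6, slack=5)
Line 4: ['light', 'moon'] (min_width=10, slack=1)
Line 5: ['high', 'this'] (min_width=9, slack=2)
Line 6: ['rectangle'] (min_width=9, slack=2)
Line 7: ['fox', 'support'] (min_width=11, slack=0)
Line 8: ['machine'] (min_width=7, slack=4)
Line 9: ['oats', 'if'] (min_width=7, slack=4)
Line 10: ['ocean', 'hard'] (min_width=10, slack=1)
Line 11: ['I', 'window'] (min_width=8, slack=3)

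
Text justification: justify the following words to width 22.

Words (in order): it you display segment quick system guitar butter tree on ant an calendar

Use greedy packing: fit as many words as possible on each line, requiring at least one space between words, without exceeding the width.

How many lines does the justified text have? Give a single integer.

Answer: 4

Derivation:
Line 1: ['it', 'you', 'display', 'segment'] (min_width=22, slack=0)
Line 2: ['quick', 'system', 'guitar'] (min_width=19, slack=3)
Line 3: ['butter', 'tree', 'on', 'ant', 'an'] (min_width=21, slack=1)
Line 4: ['calendar'] (min_width=8, slack=14)
Total lines: 4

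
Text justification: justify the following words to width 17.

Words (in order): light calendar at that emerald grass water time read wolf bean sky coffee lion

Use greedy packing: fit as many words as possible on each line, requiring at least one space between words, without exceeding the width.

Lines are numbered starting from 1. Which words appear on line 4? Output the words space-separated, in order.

Answer: read wolf bean

Derivation:
Line 1: ['light', 'calendar', 'at'] (min_width=17, slack=0)
Line 2: ['that', 'emerald'] (min_width=12, slack=5)
Line 3: ['grass', 'water', 'time'] (min_width=16, slack=1)
Line 4: ['read', 'wolf', 'bean'] (min_width=14, slack=3)
Line 5: ['sky', 'coffee', 'lion'] (min_width=15, slack=2)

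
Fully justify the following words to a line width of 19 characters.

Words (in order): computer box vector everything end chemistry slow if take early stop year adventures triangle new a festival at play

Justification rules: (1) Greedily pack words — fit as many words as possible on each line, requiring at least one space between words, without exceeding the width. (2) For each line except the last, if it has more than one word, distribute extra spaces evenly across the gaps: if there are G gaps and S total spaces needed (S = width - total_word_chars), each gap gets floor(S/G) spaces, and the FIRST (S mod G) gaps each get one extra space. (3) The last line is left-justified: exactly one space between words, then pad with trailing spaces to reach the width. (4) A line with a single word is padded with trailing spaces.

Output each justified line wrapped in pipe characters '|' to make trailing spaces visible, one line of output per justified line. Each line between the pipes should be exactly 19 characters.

Line 1: ['computer', 'box', 'vector'] (min_width=19, slack=0)
Line 2: ['everything', 'end'] (min_width=14, slack=5)
Line 3: ['chemistry', 'slow', 'if'] (min_width=17, slack=2)
Line 4: ['take', 'early', 'stop'] (min_width=15, slack=4)
Line 5: ['year', 'adventures'] (min_width=15, slack=4)
Line 6: ['triangle', 'new', 'a'] (min_width=14, slack=5)
Line 7: ['festival', 'at', 'play'] (min_width=16, slack=3)

Answer: |computer box vector|
|everything      end|
|chemistry  slow  if|
|take   early   stop|
|year     adventures|
|triangle    new   a|
|festival at play   |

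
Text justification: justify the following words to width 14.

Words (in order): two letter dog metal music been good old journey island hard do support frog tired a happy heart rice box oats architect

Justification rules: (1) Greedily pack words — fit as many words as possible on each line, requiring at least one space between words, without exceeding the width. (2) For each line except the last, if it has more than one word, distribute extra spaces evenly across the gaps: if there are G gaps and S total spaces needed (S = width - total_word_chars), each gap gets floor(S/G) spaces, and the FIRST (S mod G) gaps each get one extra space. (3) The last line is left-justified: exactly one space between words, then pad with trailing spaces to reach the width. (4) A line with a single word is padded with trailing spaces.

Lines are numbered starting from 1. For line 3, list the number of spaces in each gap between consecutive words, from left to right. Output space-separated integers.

Line 1: ['two', 'letter', 'dog'] (min_width=14, slack=0)
Line 2: ['metal', 'music'] (min_width=11, slack=3)
Line 3: ['been', 'good', 'old'] (min_width=13, slack=1)
Line 4: ['journey', 'island'] (min_width=14, slack=0)
Line 5: ['hard', 'do'] (min_width=7, slack=7)
Line 6: ['support', 'frog'] (min_width=12, slack=2)
Line 7: ['tired', 'a', 'happy'] (min_width=13, slack=1)
Line 8: ['heart', 'rice', 'box'] (min_width=14, slack=0)
Line 9: ['oats', 'architect'] (min_width=14, slack=0)

Answer: 2 1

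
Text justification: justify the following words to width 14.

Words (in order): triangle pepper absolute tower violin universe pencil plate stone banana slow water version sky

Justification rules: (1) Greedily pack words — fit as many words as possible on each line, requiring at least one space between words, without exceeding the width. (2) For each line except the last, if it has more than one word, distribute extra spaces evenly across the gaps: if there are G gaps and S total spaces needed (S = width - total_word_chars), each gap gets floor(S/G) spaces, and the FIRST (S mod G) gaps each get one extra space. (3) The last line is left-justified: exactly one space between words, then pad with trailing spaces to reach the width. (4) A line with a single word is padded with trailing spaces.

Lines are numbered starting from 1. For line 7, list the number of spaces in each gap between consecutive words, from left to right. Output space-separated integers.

Answer: 3

Derivation:
Line 1: ['triangle'] (min_width=8, slack=6)
Line 2: ['pepper'] (min_width=6, slack=8)
Line 3: ['absolute', 'tower'] (min_width=14, slack=0)
Line 4: ['violin'] (min_width=6, slack=8)
Line 5: ['universe'] (min_width=8, slack=6)
Line 6: ['pencil', 'plate'] (min_width=12, slack=2)
Line 7: ['stone', 'banana'] (min_width=12, slack=2)
Line 8: ['slow', 'water'] (min_width=10, slack=4)
Line 9: ['version', 'sky'] (min_width=11, slack=3)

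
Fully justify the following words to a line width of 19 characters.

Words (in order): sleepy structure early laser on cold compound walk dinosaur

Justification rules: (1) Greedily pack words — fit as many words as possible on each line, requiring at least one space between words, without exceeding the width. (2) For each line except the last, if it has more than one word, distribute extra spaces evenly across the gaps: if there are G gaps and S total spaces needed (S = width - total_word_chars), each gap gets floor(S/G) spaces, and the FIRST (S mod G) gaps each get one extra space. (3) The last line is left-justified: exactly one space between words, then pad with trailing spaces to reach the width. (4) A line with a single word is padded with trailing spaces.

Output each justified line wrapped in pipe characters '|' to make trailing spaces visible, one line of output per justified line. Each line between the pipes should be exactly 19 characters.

Answer: |sleepy    structure|
|early laser on cold|
|compound       walk|
|dinosaur           |

Derivation:
Line 1: ['sleepy', 'structure'] (min_width=16, slack=3)
Line 2: ['early', 'laser', 'on', 'cold'] (min_width=19, slack=0)
Line 3: ['compound', 'walk'] (min_width=13, slack=6)
Line 4: ['dinosaur'] (min_width=8, slack=11)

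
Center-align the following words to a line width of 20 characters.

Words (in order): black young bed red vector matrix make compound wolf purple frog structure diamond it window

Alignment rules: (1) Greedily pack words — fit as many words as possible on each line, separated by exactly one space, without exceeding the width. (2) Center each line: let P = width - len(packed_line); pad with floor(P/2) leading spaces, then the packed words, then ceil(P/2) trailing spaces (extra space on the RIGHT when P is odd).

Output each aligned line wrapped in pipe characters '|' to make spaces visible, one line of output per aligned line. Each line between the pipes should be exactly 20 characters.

Answer: |black young bed red |
| vector matrix make |
|compound wolf purple|
|   frog structure   |
| diamond it window  |

Derivation:
Line 1: ['black', 'young', 'bed', 'red'] (min_width=19, slack=1)
Line 2: ['vector', 'matrix', 'make'] (min_width=18, slack=2)
Line 3: ['compound', 'wolf', 'purple'] (min_width=20, slack=0)
Line 4: ['frog', 'structure'] (min_width=14, slack=6)
Line 5: ['diamond', 'it', 'window'] (min_width=17, slack=3)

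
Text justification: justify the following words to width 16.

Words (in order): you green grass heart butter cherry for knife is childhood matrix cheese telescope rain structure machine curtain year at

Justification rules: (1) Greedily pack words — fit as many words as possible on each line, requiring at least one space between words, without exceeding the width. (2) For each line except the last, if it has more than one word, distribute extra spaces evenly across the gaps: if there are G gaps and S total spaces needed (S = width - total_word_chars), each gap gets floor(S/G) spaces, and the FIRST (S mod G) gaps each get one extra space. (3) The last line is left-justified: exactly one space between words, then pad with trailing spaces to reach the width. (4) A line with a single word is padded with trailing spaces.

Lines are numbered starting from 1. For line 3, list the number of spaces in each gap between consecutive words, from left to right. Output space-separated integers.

Answer: 1 1

Derivation:
Line 1: ['you', 'green', 'grass'] (min_width=15, slack=1)
Line 2: ['heart', 'butter'] (min_width=12, slack=4)
Line 3: ['cherry', 'for', 'knife'] (min_width=16, slack=0)
Line 4: ['is', 'childhood'] (min_width=12, slack=4)
Line 5: ['matrix', 'cheese'] (min_width=13, slack=3)
Line 6: ['telescope', 'rain'] (min_width=14, slack=2)
Line 7: ['structure'] (min_width=9, slack=7)
Line 8: ['machine', 'curtain'] (min_width=15, slack=1)
Line 9: ['year', 'at'] (min_width=7, slack=9)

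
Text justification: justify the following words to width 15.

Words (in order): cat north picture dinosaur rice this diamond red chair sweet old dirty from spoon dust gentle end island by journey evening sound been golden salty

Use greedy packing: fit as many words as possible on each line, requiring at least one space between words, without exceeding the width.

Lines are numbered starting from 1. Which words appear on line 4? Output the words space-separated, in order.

Line 1: ['cat', 'north'] (min_width=9, slack=6)
Line 2: ['picture'] (min_width=7, slack=8)
Line 3: ['dinosaur', 'rice'] (min_width=13, slack=2)
Line 4: ['this', 'diamond'] (min_width=12, slack=3)
Line 5: ['red', 'chair', 'sweet'] (min_width=15, slack=0)
Line 6: ['old', 'dirty', 'from'] (min_width=14, slack=1)
Line 7: ['spoon', 'dust'] (min_width=10, slack=5)
Line 8: ['gentle', 'end'] (min_width=10, slack=5)
Line 9: ['island', 'by'] (min_width=9, slack=6)
Line 10: ['journey', 'evening'] (min_width=15, slack=0)
Line 11: ['sound', 'been'] (min_width=10, slack=5)
Line 12: ['golden', 'salty'] (min_width=12, slack=3)

Answer: this diamond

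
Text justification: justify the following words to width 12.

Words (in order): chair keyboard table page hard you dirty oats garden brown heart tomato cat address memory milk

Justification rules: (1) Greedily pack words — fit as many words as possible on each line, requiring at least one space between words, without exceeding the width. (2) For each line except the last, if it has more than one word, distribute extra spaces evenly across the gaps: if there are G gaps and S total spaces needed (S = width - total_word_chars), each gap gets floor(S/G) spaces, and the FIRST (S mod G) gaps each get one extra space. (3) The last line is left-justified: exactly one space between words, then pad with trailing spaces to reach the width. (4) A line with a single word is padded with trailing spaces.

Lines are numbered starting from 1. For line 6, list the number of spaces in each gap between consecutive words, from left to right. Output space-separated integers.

Answer: 1

Derivation:
Line 1: ['chair'] (min_width=5, slack=7)
Line 2: ['keyboard'] (min_width=8, slack=4)
Line 3: ['table', 'page'] (min_width=10, slack=2)
Line 4: ['hard', 'you'] (min_width=8, slack=4)
Line 5: ['dirty', 'oats'] (min_width=10, slack=2)
Line 6: ['garden', 'brown'] (min_width=12, slack=0)
Line 7: ['heart', 'tomato'] (min_width=12, slack=0)
Line 8: ['cat', 'address'] (min_width=11, slack=1)
Line 9: ['memory', 'milk'] (min_width=11, slack=1)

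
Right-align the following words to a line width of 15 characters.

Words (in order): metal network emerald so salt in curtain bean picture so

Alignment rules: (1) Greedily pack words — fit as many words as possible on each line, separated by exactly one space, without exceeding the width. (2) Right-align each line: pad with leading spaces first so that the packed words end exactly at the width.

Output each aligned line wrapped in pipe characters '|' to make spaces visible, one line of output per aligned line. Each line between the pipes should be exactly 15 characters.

Line 1: ['metal', 'network'] (min_width=13, slack=2)
Line 2: ['emerald', 'so', 'salt'] (min_width=15, slack=0)
Line 3: ['in', 'curtain', 'bean'] (min_width=15, slack=0)
Line 4: ['picture', 'so'] (min_width=10, slack=5)

Answer: |  metal network|
|emerald so salt|
|in curtain bean|
|     picture so|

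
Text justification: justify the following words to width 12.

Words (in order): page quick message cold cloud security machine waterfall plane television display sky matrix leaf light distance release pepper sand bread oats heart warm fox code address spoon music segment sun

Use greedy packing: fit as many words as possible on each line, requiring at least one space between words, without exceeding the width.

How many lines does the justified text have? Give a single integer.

Answer: 20

Derivation:
Line 1: ['page', 'quick'] (min_width=10, slack=2)
Line 2: ['message', 'cold'] (min_width=12, slack=0)
Line 3: ['cloud'] (min_width=5, slack=7)
Line 4: ['security'] (min_width=8, slack=4)
Line 5: ['machine'] (min_width=7, slack=5)
Line 6: ['waterfall'] (min_width=9, slack=3)
Line 7: ['plane'] (min_width=5, slack=7)
Line 8: ['television'] (min_width=10, slack=2)
Line 9: ['display', 'sky'] (min_width=11, slack=1)
Line 10: ['matrix', 'leaf'] (min_width=11, slack=1)
Line 11: ['light'] (min_width=5, slack=7)
Line 12: ['distance'] (min_width=8, slack=4)
Line 13: ['release'] (min_width=7, slack=5)
Line 14: ['pepper', 'sand'] (min_width=11, slack=1)
Line 15: ['bread', 'oats'] (min_width=10, slack=2)
Line 16: ['heart', 'warm'] (min_width=10, slack=2)
Line 17: ['fox', 'code'] (min_width=8, slack=4)
Line 18: ['address'] (min_width=7, slack=5)
Line 19: ['spoon', 'music'] (min_width=11, slack=1)
Line 20: ['segment', 'sun'] (min_width=11, slack=1)
Total lines: 20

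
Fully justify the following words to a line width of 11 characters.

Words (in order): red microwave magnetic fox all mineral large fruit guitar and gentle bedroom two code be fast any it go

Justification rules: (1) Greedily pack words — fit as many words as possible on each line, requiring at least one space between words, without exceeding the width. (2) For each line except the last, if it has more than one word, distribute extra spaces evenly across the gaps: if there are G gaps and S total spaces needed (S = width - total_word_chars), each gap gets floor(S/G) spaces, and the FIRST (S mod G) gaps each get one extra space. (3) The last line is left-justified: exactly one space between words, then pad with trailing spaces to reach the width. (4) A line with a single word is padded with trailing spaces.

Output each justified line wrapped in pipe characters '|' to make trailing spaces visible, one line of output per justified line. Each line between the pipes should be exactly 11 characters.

Line 1: ['red'] (min_width=3, slack=8)
Line 2: ['microwave'] (min_width=9, slack=2)
Line 3: ['magnetic'] (min_width=8, slack=3)
Line 4: ['fox', 'all'] (min_width=7, slack=4)
Line 5: ['mineral'] (min_width=7, slack=4)
Line 6: ['large', 'fruit'] (min_width=11, slack=0)
Line 7: ['guitar', 'and'] (min_width=10, slack=1)
Line 8: ['gentle'] (min_width=6, slack=5)
Line 9: ['bedroom', 'two'] (min_width=11, slack=0)
Line 10: ['code', 'be'] (min_width=7, slack=4)
Line 11: ['fast', 'any', 'it'] (min_width=11, slack=0)
Line 12: ['go'] (min_width=2, slack=9)

Answer: |red        |
|microwave  |
|magnetic   |
|fox     all|
|mineral    |
|large fruit|
|guitar  and|
|gentle     |
|bedroom two|
|code     be|
|fast any it|
|go         |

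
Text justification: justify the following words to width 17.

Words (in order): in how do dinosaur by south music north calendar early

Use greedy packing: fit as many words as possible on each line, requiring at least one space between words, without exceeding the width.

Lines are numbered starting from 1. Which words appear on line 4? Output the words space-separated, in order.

Answer: calendar early

Derivation:
Line 1: ['in', 'how', 'do'] (min_width=9, slack=8)
Line 2: ['dinosaur', 'by', 'south'] (min_width=17, slack=0)
Line 3: ['music', 'north'] (min_width=11, slack=6)
Line 4: ['calendar', 'early'] (min_width=14, slack=3)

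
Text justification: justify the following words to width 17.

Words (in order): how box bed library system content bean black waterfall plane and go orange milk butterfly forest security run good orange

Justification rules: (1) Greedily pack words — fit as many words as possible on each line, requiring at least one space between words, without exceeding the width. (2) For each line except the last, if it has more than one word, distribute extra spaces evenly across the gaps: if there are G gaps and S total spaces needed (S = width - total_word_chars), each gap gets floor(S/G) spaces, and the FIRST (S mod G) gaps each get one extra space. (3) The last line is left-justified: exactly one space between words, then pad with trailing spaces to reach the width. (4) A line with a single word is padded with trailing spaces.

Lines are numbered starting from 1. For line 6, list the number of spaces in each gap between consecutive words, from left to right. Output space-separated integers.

Answer: 7

Derivation:
Line 1: ['how', 'box', 'bed'] (min_width=11, slack=6)
Line 2: ['library', 'system'] (min_width=14, slack=3)
Line 3: ['content', 'bean'] (min_width=12, slack=5)
Line 4: ['black', 'waterfall'] (min_width=15, slack=2)
Line 5: ['plane', 'and', 'go'] (min_width=12, slack=5)
Line 6: ['orange', 'milk'] (min_width=11, slack=6)
Line 7: ['butterfly', 'forest'] (min_width=16, slack=1)
Line 8: ['security', 'run', 'good'] (min_width=17, slack=0)
Line 9: ['orange'] (min_width=6, slack=11)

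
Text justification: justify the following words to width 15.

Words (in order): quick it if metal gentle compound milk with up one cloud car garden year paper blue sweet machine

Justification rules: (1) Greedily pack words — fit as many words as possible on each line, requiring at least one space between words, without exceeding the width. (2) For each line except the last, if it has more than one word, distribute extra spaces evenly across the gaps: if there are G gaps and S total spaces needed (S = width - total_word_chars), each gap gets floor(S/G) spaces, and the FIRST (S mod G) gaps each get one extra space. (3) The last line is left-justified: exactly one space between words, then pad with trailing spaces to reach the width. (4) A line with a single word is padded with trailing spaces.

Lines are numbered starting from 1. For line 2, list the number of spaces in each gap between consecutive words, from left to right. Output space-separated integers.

Line 1: ['quick', 'it', 'if'] (min_width=11, slack=4)
Line 2: ['metal', 'gentle'] (min_width=12, slack=3)
Line 3: ['compound', 'milk'] (min_width=13, slack=2)
Line 4: ['with', 'up', 'one'] (min_width=11, slack=4)
Line 5: ['cloud', 'car'] (min_width=9, slack=6)
Line 6: ['garden', 'year'] (min_width=11, slack=4)
Line 7: ['paper', 'blue'] (min_width=10, slack=5)
Line 8: ['sweet', 'machine'] (min_width=13, slack=2)

Answer: 4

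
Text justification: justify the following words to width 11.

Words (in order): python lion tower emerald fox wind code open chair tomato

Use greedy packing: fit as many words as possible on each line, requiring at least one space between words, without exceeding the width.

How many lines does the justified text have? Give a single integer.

Line 1: ['python', 'lion'] (min_width=11, slack=0)
Line 2: ['tower'] (min_width=5, slack=6)
Line 3: ['emerald', 'fox'] (min_width=11, slack=0)
Line 4: ['wind', 'code'] (min_width=9, slack=2)
Line 5: ['open', 'chair'] (min_width=10, slack=1)
Line 6: ['tomato'] (min_width=6, slack=5)
Total lines: 6

Answer: 6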